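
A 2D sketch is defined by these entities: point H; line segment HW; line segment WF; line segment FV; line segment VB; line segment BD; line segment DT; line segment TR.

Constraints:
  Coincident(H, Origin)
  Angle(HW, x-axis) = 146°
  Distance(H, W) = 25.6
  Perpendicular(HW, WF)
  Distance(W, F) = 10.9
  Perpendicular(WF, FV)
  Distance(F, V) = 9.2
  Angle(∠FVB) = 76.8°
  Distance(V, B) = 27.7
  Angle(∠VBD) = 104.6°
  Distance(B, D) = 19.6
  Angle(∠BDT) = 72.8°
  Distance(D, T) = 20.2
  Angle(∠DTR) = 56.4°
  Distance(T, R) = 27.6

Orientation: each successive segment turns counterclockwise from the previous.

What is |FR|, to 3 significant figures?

29.7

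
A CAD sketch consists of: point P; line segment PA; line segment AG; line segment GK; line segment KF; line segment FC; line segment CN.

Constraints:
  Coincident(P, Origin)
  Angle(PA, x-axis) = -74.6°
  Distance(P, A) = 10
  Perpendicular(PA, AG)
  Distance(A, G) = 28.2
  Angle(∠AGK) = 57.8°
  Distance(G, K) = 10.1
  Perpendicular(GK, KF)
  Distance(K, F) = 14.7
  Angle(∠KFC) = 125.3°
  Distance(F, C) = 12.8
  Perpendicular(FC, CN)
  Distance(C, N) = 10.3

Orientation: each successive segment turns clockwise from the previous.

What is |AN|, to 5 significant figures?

23.627

P is at the origin; PA runs at -74.6° with length 10.0, so A = (2.6556, -9.6410). PA ⟂ AG, so AG runs at -164.60°; with |AG| = 28.2, G = (-24.532, -17.130). ∠AGK = 57.8° gives GK at 73.200° from the x-axis; with |GK| = 10.1, K = (-21.613, -7.4607). GK ⟂ KF, so KF runs at -16.800°; with |KF| = 14.7, F = (-7.5401, -11.709). ∠KFC = 125.3° gives FC at -71.500° from the x-axis; with |FC| = 12.8, C = (-3.4786, -23.848). FC ⟂ CN, so CN runs at -161.50°; with |CN| = 10.3, N = (-13.246, -27.116). Then |AN| = |N − A| = 23.627.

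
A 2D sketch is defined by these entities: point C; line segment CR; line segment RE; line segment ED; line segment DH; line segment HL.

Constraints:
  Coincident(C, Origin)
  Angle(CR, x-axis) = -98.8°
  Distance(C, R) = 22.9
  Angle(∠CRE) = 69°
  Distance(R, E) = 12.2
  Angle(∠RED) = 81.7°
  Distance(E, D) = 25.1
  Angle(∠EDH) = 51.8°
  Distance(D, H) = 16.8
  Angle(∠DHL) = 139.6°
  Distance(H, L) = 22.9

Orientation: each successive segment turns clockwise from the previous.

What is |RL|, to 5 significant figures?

11.055

∠EDH = 51.8° gives DH at -76.300° from the x-axis; with |DH| = 16.8, H = (5.3764, -13.137). ∠DHL = 139.6° gives HL at -116.70° from the x-axis; with |HL| = 22.9, L = (-4.9130, -33.596). Then |RL| = |L − R| = 11.055.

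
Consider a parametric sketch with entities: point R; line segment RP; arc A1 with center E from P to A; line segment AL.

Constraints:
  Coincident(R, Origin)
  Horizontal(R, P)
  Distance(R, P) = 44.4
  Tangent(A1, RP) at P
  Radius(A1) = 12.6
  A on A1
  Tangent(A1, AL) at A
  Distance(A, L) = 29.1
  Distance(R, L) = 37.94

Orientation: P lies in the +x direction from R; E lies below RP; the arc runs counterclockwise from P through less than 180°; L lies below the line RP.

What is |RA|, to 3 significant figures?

33.9

Checks: ∠(EP, PR) = 90.00° ✓; |EP| = 12.60 ✓; |EA| = 12.60 ✓; ∠(EA, AL) = 90.00° ✓; |AL| = 29.10 ✓; |RL| = 37.94 ✓.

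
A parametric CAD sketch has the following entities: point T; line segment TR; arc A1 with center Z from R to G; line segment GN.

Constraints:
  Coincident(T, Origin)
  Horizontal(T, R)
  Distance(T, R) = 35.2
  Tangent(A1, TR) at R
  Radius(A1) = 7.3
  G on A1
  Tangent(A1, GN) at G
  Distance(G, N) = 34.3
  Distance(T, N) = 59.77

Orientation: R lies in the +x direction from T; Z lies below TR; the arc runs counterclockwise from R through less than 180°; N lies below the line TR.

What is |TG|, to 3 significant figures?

30.4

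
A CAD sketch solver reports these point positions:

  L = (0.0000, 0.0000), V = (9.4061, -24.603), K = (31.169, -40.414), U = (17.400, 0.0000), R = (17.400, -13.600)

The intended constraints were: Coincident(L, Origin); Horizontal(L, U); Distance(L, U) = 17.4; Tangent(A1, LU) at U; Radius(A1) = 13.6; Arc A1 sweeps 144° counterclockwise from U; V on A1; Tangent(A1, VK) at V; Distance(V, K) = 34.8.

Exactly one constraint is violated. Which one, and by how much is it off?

Distance(V, K) = 34.8 — off by 7.90.

L = (0.00, 0.00) ✓; L.y = 0.00, U.y = 0.00 ✓; |LU| = 17.40 ✓; ∠(RU, UL) = 90.00° ✓; |RU| = 13.60 ✓; bearing(R→V) − bearing(R→U) = 144.0° ✓; |RV| = 13.60 ✓; ∠(RV, VK) = 90.00° ✓; |VK| = 26.90 ✗.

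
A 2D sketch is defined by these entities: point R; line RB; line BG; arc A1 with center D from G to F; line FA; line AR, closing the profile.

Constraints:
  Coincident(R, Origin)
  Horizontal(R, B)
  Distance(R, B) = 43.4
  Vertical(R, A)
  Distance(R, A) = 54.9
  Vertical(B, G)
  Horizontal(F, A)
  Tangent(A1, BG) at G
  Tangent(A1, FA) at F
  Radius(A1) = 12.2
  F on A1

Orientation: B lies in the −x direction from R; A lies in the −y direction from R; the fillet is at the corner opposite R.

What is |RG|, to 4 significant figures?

60.88

R is at the origin; R and B share the same y with |RB| = 43.4 and B on the −x side, so B = (-43.40, 0.000). RA is vertical with |RA| = 54.9 and A on the −y side, so A = (0.000, -54.90). The virtual corner opposite R is at (-43.40, -54.90). Tangency of A1 to BG means the radius DG is perpendicular to BG and A1 meets FA tangentially, so DF is at right angles to FA, with radius 12.2, so the center D sits 12.2 in from both sides at D = (-31.20, -42.70). That places the tangent points at G = (-43.40, -42.70) on BG and F = (-31.20, -54.90) on FA. Then |RG| = |G − R| = 60.88.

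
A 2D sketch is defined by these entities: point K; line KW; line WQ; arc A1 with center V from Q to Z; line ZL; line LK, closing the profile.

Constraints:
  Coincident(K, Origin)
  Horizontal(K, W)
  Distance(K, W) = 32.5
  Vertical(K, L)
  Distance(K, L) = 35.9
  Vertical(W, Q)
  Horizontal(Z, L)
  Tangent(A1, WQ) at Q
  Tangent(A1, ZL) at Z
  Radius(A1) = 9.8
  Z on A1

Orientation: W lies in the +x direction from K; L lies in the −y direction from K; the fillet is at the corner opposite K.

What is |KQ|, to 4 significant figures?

41.68

K is at the origin; K and W share the same y with |KW| = 32.5 and W on the +x side, so W = (32.50, 0.000). KL is vertical with |KL| = 35.9 and L on the −y side, so L = (0.000, -35.90). The virtual corner opposite K is at (32.50, -35.90). Tangency of A1 to WQ means the radius VQ is perpendicular to WQ and the tangent condition forces VZ to be normal to ZL, with radius 9.8, so the center V sits 9.8 in from both sides at V = (22.70, -26.10). That places the tangent points at Q = (32.50, -26.10) on WQ and Z = (22.70, -35.90) on ZL. Then |KQ| = |Q − K| = 41.68.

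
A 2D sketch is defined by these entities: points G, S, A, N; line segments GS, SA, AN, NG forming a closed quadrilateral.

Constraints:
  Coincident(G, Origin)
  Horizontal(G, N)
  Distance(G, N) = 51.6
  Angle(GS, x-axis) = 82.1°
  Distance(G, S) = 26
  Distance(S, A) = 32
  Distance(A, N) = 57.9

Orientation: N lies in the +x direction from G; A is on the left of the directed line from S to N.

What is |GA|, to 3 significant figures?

55.9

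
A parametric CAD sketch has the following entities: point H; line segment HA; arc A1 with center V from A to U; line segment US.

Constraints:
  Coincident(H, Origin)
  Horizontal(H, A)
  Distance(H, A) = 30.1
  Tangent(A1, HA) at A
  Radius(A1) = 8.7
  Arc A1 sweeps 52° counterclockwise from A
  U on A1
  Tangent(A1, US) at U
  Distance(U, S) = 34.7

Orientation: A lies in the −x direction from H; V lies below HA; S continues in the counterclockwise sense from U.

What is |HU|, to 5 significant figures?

37.107

A1 meets HA tangentially, so VA is at right angles to HA, so V = A + (0, -8.7) = (-30.100, -8.7000). On A1, A sits at bearing 90° from V; a 52° counterclockwise sweep puts U at bearing 142°, so U = V + 8.7·(cos 142°, sin 142°) = (-36.956, -3.3437). Then |HU| = |U − H| = 37.107.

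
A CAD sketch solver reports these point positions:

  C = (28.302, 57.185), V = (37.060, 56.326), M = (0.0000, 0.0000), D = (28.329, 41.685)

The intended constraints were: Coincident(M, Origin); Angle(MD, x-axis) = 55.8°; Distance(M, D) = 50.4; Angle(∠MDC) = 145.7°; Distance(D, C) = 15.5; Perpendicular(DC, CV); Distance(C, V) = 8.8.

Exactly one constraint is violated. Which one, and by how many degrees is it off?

Perpendicular(DC, CV) — off by 5.70°.

M = (0.00, 0.00) ✓; MD at 55.80° ✓; |MD| = 50.40 ✓; ∠MDC = 145.7° ✓; |DC| = 15.50 ✓; ∠(DC, CV) = 95.70° ✗; |CV| = 8.800 ✓.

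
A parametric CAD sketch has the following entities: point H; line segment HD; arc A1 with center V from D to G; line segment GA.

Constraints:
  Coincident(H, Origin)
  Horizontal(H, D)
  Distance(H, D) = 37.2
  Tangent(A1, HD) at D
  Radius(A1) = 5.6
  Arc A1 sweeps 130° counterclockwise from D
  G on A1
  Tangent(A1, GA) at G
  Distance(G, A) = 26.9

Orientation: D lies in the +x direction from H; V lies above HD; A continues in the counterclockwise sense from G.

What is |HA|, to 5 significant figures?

38.393

H is at the origin; H and D share the same y with |HD| = 37.2 and D on the +x side, so D = (37.200, 0.0000). Since A1 is tangent to HD there, VD ⟂ HD, so V = D + (0, 5.6) = (37.200, 5.6000). On A1, D sits at bearing -90° from V; a 130° counterclockwise sweep puts G at bearing 40°, so G = V + 5.6·(cos 40°, sin 40°) = (41.490, 9.1996). The tangent condition forces VG to be normal to GA, so GA runs along (−sin 40°, cos 40°); with |GA| = 26.9, A = (24.199, 29.806). Then |HA| = |A − H| = 38.393.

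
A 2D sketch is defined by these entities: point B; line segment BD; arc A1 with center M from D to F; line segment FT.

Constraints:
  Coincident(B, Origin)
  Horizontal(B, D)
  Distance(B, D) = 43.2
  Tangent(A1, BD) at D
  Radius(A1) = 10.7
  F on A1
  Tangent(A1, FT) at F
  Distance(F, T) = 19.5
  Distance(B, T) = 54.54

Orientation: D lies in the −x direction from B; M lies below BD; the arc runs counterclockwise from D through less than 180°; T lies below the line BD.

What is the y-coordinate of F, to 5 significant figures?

-15.734

B is at the origin; B and D share the same y with |BD| = 43.2 and D on the −x side, so D = (-43.200, 0.0000). A1 meets BD tangentially, so MD is at right angles to BD, so M = D + (0, -10.7) = (-43.200, -10.700). Since MF ⟂ FT (tangency), |MT| = √(10.7² + 19.5²) = 22.243 regardless of where F sits on A1. So T lies on both circle(B, 54.54) and circle(M, 22.243); the below-BD intersection is T = (-43.468, -32.941). F is the foot of the tangent from T: F = (-52.642, -15.734).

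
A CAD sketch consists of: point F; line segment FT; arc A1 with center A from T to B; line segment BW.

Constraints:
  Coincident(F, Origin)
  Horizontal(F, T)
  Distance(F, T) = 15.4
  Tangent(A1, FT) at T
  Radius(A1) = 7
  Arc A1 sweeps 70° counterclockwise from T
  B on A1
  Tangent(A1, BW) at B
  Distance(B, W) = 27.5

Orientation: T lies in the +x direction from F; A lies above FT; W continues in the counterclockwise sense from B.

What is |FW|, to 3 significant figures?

43.7

On A1, T sits at bearing -90° from A; a 70° counterclockwise sweep puts B at bearing -20°, so B = A + 7.0·(cos -20°, sin -20°) = (22.0, 4.61). A1 meets BW tangentially, so AB is at right angles to BW, so BW runs along (−sin -20°, cos -20°); with |BW| = 27.5, W = (31.4, 30.4). Then |FW| = |W − F| = 43.7.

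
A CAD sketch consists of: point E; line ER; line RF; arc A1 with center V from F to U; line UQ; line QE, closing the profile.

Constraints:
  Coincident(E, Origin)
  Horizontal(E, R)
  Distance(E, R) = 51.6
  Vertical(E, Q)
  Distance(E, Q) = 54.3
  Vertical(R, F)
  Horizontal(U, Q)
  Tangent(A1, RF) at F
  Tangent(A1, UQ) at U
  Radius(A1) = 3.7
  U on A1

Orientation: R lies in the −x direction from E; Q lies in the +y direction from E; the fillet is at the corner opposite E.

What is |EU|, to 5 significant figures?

72.408

E is at the origin; E and R share the same y with |ER| = 51.6 and R on the −x side, so R = (-51.600, 0.0000). E and Q share the same x with |EQ| = 54.3 and Q on the +y side, so Q = (0.0000, 54.300). The virtual corner opposite E is at (-51.600, 54.300). Since A1 is tangent to RF there, VF ⟂ RF and tangency of A1 to UQ means the radius VU is perpendicular to UQ, with radius 3.7, so the center V sits 3.7 in from both sides at V = (-47.900, 50.600). That places the tangent points at F = (-51.600, 50.600) on RF and U = (-47.900, 54.300) on UQ. Then |EU| = |U − E| = 72.408.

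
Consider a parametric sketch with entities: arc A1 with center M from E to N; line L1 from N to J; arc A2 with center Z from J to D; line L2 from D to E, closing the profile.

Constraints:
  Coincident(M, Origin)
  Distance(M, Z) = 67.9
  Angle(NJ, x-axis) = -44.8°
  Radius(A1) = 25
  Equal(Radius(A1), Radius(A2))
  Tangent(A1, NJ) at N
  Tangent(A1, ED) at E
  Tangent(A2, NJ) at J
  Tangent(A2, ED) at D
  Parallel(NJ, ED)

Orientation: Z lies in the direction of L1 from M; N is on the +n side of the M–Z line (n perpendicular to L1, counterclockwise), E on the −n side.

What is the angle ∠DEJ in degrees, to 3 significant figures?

36.4°

The slot axis is L1's direction at -44.8°, so u = (cos -44.8°, sin -44.8°) = (0.710, -0.705) and n = (−sin -44.8°, cos -44.8°) = (0.705, 0.710). M is at the origin and Z lies 67.9 along u from M, so Z = 67.9·u = (48.2, -47.8). Tangency of A1 to both parallel lines with radius 25.0 puts N and E at M ± 25.0·n: N = (17.6, 17.7), E = (-17.6, -17.7). Equal radii place J and D the same way about Z: J = Z + 25.0·n = (65.8, -30.1), D = Z − 25.0·n = (30.6, -65.6). Then cos ∠DEJ = ED·EJ / (|ED||EJ|), giving 36.4°.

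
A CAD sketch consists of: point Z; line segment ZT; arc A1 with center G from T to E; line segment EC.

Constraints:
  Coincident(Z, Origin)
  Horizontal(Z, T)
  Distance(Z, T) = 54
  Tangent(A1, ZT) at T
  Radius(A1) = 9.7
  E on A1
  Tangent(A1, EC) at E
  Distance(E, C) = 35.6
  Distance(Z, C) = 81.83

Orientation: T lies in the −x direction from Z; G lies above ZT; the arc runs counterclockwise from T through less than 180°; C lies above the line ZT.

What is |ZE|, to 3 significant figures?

49.2

Checks: Z = (0.00, 0.00) ✓; |GE| = 9.700 ✓; ∠(GE, EC) = 90.00° ✓; |EC| = 35.60 ✓; |ZC| = 81.83 ✓.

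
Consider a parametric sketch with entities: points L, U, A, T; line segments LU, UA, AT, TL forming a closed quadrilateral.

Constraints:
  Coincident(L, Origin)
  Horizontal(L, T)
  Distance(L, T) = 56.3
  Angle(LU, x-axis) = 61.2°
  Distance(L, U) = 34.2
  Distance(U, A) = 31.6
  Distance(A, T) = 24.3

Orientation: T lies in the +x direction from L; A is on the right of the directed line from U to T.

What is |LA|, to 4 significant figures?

32.23

L is at the origin; L and T share the same y with |LT| = 56.3 and T in +x, so T = (56.3, 0). LU runs at 61.2° with |LU| = 34.2, so U = (16.48, 29.97). A is determined by |UA| = 31.6 and |AT| = 24.3 together: it lies at the intersection of circle(U, 31.6) and circle(T, 24.3). With |UT| = 49.84, the foot of the radical line on UT is 29.01 from U and the perpendicular offset is √(31.6² − 29.01²) = 12.52. Taking the right-of-UT solution: A = (32.13, 2.520).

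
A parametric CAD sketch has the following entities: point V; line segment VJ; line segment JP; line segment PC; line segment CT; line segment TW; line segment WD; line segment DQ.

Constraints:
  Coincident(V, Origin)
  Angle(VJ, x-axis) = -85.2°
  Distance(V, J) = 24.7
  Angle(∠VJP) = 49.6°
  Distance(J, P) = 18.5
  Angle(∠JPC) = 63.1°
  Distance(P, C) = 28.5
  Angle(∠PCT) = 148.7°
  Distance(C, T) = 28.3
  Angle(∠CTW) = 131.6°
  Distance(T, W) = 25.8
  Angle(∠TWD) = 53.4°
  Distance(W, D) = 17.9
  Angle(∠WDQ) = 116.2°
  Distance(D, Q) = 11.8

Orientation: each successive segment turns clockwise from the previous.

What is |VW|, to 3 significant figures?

60.8

∠PCT = 148.7° gives CT at -3.80° from the x-axis; with |CT| = 28.3, T = (40.5, -2.56). ∠CTW = 131.6° gives TW at -52.2° from the x-axis; with |TW| = 25.8, W = (56.4, -22.9). Then |VW| = |W − V| = 60.8.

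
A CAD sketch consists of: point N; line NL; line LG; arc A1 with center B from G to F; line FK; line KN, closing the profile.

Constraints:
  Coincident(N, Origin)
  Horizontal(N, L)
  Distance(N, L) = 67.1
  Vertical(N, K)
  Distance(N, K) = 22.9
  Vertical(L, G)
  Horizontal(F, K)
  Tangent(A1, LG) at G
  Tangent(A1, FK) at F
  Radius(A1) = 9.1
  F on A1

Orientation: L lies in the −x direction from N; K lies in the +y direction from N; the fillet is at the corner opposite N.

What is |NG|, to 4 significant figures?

68.50

N is at the origin; N and L share the same y with |NL| = 67.1 and L on the −x side, so L = (-67.10, 0.000). N and K share the same x with |NK| = 22.9 and K on the +y side, so K = (0.000, 22.90). The virtual corner opposite N is at (-67.10, 22.90). Since A1 is tangent to LG there, BG ⟂ LG and the tangent condition forces BF to be normal to FK, with radius 9.1, so the center B sits 9.1 in from both sides at B = (-58.00, 13.80). That places the tangent points at G = (-67.10, 13.80) on LG and F = (-58.00, 22.90) on FK. Then |NG| = |G − N| = 68.50.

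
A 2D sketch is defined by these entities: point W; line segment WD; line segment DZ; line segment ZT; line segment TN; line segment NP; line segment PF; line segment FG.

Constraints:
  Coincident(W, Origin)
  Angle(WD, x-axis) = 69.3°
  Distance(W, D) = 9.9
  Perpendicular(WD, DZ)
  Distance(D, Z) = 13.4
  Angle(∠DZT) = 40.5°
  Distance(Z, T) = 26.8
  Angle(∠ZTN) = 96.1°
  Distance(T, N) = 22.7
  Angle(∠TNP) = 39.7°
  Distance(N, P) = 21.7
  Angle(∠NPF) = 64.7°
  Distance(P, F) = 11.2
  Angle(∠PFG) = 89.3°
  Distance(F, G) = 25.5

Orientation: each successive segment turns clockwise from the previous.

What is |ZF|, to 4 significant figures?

24.40

∠TNP = 39.7° gives NP at -24.40° from the x-axis; with |NP| = 21.7, P = (0.6652, 6.902). ∠NPF = 64.7° gives PF at -139.7° from the x-axis; with |PF| = 11.2, F = (-7.877, -0.3423). Then |ZF| = |F − Z| = 24.40.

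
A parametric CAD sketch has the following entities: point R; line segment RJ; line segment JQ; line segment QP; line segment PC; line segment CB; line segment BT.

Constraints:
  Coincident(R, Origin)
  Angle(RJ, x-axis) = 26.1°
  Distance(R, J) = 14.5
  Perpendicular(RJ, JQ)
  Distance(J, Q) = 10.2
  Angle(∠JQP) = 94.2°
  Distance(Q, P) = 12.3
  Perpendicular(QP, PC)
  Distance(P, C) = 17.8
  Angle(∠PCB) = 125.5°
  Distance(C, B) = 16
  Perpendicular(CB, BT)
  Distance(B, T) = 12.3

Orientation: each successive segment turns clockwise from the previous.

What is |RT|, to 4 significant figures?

22.36

R is at the origin; RJ runs at 26.1° with length 14.5, so J = (13.02, 6.379). RJ is perpendicular to JQ, so JQ runs at -63.90°; with |JQ| = 10.2, Q = (17.51, -2.781). ∠JQP = 94.2° gives QP at -149.7° from the x-axis; with |QP| = 12.3, P = (6.889, -8.986). QP ⟂ PC, so PC runs at 120.3°; with |PC| = 17.8, C = (-2.092, 6.382). ∠PCB = 125.5° gives CB at 65.80° from the x-axis; with |CB| = 16.0, B = (4.467, 20.98). CB is perpendicular to BT, so BT runs at -24.20°; with |BT| = 12.3, T = (15.69, 15.93). Then |RT| = |T − R| = 22.36.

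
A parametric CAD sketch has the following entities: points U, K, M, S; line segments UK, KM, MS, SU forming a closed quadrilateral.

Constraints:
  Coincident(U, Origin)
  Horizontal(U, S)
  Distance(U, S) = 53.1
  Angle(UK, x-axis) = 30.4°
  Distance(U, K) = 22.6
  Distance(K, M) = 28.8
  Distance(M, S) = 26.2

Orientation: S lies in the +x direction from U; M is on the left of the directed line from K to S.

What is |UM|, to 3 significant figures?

51.4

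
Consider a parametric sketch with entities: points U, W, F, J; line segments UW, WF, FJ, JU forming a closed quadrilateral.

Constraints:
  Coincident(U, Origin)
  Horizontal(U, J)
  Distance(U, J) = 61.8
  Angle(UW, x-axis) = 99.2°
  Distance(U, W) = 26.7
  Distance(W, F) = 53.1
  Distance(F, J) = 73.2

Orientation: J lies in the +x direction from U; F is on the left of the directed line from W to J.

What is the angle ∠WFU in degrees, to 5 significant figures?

16.365°

Checks: |WF| = 53.10 ✓; |FJ| = 73.20 ✓.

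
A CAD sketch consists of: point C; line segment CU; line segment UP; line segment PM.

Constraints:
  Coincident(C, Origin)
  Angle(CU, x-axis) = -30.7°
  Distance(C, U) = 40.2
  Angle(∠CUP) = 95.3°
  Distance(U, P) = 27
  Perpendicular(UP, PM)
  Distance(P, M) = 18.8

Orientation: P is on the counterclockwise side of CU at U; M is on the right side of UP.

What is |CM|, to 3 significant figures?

66.4

C is at the origin; CU runs at -30.7° with length 40.2, so U = 40.2·(cos -30.7°, sin -30.7°) = (34.6, -20.5). ∠CUP = 95.3°, so UP runs at -30.7° + (180° − 95.3°) = 54.0° from the x-axis; with |UP| = 27.0, P = U + 27.0·(cos 54.0°, sin 54.0°) = (50.4, 1.32). UP ⟂ PM; with |PM| = 18.8 on the right of UP, M = P + 18.8·(0.809, -0.588) = (65.6, -9.73). Then |CM| = |M − C| = 66.4.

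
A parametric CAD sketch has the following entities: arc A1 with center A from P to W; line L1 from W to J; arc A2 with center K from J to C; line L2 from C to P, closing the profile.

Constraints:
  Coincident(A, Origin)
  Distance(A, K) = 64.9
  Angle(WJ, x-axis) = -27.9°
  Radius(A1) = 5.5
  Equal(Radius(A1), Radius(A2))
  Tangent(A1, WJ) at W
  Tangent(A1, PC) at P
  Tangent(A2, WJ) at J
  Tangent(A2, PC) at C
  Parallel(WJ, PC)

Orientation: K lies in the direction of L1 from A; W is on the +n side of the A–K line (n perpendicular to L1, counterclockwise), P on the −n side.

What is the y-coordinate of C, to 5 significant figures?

-35.229

The slot axis is L1's direction at -27.9°, so u = (cos -27.9°, sin -27.9°) = (0.88377, -0.46793) and n = (−sin -27.9°, cos -27.9°) = (0.46793, 0.88377). A is at the origin and K lies 64.9 along u from A, so K = 64.9·u = (57.356, -30.369). Tangency of A1 to both parallel lines with radius 5.5 puts W and P at A ± 5.5·n: W = (2.5736, 4.8607), P = (-2.5736, -4.8607). Equal radii place J and C the same way about K: J = K + 5.5·n = (59.930, -25.508), C = K − 5.5·n = (54.783, -35.229). So C.y = -35.229.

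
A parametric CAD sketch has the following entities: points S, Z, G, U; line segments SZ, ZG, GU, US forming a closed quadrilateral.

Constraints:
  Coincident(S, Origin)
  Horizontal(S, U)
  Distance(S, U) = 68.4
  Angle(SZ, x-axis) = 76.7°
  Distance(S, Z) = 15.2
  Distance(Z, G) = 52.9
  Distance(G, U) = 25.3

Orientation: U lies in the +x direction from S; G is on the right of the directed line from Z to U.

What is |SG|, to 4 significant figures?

49.74

Checks: |ZG| = 52.90 ✓; |GU| = 25.30 ✓.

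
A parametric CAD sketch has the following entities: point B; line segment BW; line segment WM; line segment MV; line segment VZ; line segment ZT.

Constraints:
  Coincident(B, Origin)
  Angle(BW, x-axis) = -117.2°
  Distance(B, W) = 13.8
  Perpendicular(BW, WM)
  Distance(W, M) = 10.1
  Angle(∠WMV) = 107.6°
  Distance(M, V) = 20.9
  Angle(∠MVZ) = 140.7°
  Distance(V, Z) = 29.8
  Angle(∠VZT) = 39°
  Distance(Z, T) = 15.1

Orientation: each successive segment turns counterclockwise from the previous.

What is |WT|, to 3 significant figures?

33.2

B is at the origin; BW runs at -117.2° with length 13.8, so W = (-6.31, -12.3). The perpendicularity gives WM at right angles to BW, so WM runs at -27.2°; with |WM| = 10.1, M = (2.68, -16.9). ∠WMV = 107.6° gives MV at 45.2° from the x-axis; with |MV| = 20.9, V = (17.4, -2.06). ∠MVZ = 140.7° gives VZ at 84.5° from the x-axis; with |VZ| = 29.8, Z = (20.3, 27.6). ∠VZT = 39.0° gives ZT at -134° from the x-axis; with |ZT| = 15.1, T = (9.67, 16.8). Then |WT| = |T − W| = 33.2.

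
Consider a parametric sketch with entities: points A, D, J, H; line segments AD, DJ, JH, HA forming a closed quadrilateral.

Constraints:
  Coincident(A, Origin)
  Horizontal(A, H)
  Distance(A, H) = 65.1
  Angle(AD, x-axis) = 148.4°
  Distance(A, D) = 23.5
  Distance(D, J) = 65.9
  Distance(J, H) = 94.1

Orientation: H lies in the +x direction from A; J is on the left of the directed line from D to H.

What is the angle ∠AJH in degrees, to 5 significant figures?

43.607°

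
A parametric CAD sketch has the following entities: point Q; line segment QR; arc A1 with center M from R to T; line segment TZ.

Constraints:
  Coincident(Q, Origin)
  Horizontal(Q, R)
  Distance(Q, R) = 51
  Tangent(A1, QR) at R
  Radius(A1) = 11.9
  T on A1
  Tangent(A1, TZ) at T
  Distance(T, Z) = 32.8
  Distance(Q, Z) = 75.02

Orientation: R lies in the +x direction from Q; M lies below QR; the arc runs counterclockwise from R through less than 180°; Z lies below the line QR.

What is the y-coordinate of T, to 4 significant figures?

-18.55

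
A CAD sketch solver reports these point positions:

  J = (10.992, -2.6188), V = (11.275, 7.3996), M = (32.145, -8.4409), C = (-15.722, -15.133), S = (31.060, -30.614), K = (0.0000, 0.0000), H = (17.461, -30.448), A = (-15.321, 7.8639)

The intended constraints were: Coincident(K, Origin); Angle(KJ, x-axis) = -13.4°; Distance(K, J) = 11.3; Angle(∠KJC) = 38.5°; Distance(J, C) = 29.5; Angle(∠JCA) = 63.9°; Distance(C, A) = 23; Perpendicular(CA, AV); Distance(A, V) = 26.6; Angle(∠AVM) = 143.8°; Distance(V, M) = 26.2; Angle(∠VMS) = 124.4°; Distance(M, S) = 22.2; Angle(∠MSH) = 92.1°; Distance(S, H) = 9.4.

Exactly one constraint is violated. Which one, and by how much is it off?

Distance(S, H) = 9.4 — off by 4.20.

K = (0.00, 0.00) ✓; KJ at -13.40° ✓; |KJ| = 11.30 ✓; ∠KJC = 38.50° ✓; |JC| = 29.50 ✓; ∠JCA = 63.90° ✓; |CA| = 23.00 ✓; ∠(CA, AV) = 90.00° ✓; |AV| = 26.60 ✓; ∠AVM = 143.8° ✓; |VM| = 26.20 ✓; ∠VMS = 124.4° ✓; |MS| = 22.20 ✓; ∠MSH = 92.10° ✓; |SH| = 13.60 ✗.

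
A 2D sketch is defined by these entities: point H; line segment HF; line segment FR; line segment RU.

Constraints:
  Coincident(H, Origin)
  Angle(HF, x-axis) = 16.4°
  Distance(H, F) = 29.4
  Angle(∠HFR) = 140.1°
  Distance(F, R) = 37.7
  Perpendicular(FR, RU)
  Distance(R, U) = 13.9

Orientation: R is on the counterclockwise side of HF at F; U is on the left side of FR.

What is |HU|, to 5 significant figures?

60.458

H is at the origin; HF runs at 16.4° with length 29.4, so F = 29.4·(cos 16.4°, sin 16.4°) = (28.204, 8.3008). ∠HFR = 140.1°, so FR runs at 16.4° + (180° − 140.1°) = 56.300° from the x-axis; with |FR| = 37.7, R = F + 37.7·(cos 56.300°, sin 56.300°) = (49.121, 39.666). The perpendicularity gives RU at right angles to FR; with |RU| = 13.9 on the left of FR, U = R + 13.9·(-0.83195, 0.55484) = (37.557, 47.378). Then |HU| = |U − H| = 60.458.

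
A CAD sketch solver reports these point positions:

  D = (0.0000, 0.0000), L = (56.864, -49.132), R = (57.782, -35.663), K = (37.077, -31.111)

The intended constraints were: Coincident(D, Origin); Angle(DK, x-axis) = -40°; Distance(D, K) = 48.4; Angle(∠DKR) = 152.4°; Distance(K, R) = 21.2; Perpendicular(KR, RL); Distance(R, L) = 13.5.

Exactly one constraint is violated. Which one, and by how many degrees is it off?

Perpendicular(KR, RL) — off by 8.50°.

D = (0.00, 0.00) ✓; DK at -40.00° ✓; |DK| = 48.40 ✓; ∠DKR = 152.4° ✓; |KR| = 21.20 ✓; ∠(KR, RL) = 81.50° ✗; |RL| = 13.50 ✓.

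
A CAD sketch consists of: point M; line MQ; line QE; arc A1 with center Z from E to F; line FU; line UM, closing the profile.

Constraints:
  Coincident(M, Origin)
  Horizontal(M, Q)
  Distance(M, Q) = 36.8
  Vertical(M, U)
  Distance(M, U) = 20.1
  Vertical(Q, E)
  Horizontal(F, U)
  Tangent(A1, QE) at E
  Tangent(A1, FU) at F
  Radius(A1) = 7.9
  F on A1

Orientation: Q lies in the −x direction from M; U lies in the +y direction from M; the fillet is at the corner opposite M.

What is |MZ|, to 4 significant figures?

31.37

M and U share the same x with |MU| = 20.1 and U on the +y side, so U = (0.000, 20.10). The virtual corner opposite M is at (-36.80, 20.10). A1 meets QE tangentially, so ZE is at right angles to QE and A1 meets FU tangentially, so ZF is at right angles to FU, with radius 7.9, so the center Z sits 7.9 in from both sides at Z = (-28.90, 12.20). Then |MZ| = |Z − M| = 31.37.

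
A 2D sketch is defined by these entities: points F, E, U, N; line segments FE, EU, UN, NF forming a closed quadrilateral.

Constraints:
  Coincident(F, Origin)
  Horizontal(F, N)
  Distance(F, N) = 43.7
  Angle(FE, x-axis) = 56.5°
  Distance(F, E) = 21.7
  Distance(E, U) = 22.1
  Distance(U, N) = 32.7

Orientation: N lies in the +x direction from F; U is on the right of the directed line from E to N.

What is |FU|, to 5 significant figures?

11.932

F is at the origin; F and N share the same y with |FN| = 43.7 and N in +x, so N = (43.7, 0). FE runs at 56.5° with |FE| = 21.7, so E = (11.977, 18.095). U is determined by |EU| = 22.1 and |UN| = 32.7 together: it lies at the intersection of circle(E, 22.1) and circle(N, 32.7). With |EN| = 36.521, the foot of the radical line on EN is 10.308 from E and the perpendicular offset is √(22.1² − 10.308²) = 19.549. Taking the right-of-EN solution: U = (11.245, -3.9925).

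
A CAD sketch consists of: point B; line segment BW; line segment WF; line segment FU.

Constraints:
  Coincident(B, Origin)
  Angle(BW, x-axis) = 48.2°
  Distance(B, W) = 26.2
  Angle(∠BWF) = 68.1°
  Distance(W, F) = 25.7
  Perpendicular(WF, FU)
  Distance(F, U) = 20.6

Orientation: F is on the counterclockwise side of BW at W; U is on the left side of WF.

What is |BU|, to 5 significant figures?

16.354

∠BWF = 68.1°, so WF runs at 48.2° + (180° − 68.1°) = 160.10° from the x-axis; with |WF| = 25.7, F = W + 25.7·(cos 160.10°, sin 160.10°) = (-6.7023, 28.279). WF is perpendicular to FU; with |FU| = 20.6 on the left of WF, U = F + 20.6·(-0.34038, -0.94029) = (-13.714, 8.9093). Then |BU| = |U − B| = 16.354.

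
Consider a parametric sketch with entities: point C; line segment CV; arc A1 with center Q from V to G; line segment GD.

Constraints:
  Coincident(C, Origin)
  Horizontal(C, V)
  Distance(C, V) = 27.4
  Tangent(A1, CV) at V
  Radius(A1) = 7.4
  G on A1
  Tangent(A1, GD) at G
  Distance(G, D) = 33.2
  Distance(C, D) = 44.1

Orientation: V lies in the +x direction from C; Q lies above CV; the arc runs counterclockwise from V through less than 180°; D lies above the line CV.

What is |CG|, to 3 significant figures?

35.6

C is at the origin; C and V share the same y with |CV| = 27.4 and V on the +x side, so V = (27.4, 0.00). Since A1 is tangent to CV there, QV ⟂ CV, so Q = V + (0, 7.4) = (27.4, 7.40). Since QG ⟂ GD (tangency), |QD| = √(7.4² + 33.2²) = 34.0 regardless of where G sits on A1. So D lies on both circle(C, 44.1) and circle(Q, 34.0); the above-CV intersection is D = (18.2, 40.2). G is the foot of the tangent from D: G = (33.9, 10.9).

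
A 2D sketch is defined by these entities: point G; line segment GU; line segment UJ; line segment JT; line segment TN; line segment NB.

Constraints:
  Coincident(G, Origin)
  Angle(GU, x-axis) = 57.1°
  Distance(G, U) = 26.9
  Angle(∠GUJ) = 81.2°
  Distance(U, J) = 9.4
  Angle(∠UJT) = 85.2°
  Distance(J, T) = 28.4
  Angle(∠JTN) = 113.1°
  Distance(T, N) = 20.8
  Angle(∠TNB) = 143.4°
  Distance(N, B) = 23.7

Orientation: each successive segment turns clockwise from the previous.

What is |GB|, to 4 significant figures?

39.35

G is at the origin; GU runs at 57.1° with length 26.9, so U = (14.61, 22.59). ∠GUJ = 81.2° gives UJ at -41.70° from the x-axis; with |UJ| = 9.4, J = (21.63, 16.33). ∠UJT = 85.2° gives JT at -136.5° from the x-axis; with |JT| = 28.4, T = (1.029, -3.217). ∠JTN = 113.1° gives TN at 156.6° from the x-axis; with |TN| = 20.8, N = (-18.06, 5.044). ∠TNB = 143.4° gives NB at 120.0° from the x-axis; with |NB| = 23.7, B = (-29.91, 25.57). Then |GB| = |B − G| = 39.35.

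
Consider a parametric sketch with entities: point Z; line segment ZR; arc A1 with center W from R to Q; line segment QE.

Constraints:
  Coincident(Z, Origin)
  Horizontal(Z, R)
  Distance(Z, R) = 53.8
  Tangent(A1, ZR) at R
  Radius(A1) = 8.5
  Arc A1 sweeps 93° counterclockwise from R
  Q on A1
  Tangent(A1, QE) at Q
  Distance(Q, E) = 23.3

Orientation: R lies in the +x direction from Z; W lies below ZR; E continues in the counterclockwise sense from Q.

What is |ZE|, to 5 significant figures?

56.593

Z is at the origin; Z and R share the same y with |ZR| = 53.8 and R on the +x side, so R = (53.800, 0.0000). Since A1 is tangent to ZR there, WR ⟂ ZR, so W = R + (0, -8.5) = (53.800, -8.5000). On A1, R sits at bearing 90° from W; a 93° counterclockwise sweep puts Q at bearing 183°, so Q = W + 8.5·(cos 183°, sin 183°) = (45.312, -8.9449). A1 meets QE tangentially, so WQ is at right angles to QE, so QE runs along (−sin 183°, cos 183°); with |QE| = 23.3, E = (46.531, -32.213). Then |ZE| = |E − Z| = 56.593.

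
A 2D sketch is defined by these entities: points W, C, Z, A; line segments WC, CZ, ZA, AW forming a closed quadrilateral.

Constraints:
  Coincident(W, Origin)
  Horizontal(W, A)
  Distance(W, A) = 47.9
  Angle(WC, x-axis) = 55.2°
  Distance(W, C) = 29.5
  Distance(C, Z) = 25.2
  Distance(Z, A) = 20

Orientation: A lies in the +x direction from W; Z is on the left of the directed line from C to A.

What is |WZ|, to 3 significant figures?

45.6

Checks: |CZ| = 25.20 ✓; |ZA| = 20.00 ✓.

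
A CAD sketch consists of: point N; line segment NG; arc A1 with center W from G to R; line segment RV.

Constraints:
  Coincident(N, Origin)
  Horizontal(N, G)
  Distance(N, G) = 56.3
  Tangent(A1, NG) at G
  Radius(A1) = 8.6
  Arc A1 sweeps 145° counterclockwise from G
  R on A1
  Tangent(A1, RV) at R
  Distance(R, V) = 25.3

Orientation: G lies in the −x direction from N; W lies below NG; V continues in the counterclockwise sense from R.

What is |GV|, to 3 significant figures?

34.0

On A1, G sits at bearing 90° from W; a 145° counterclockwise sweep puts R at bearing 235°, so R = W + 8.6·(cos 235°, sin 235°) = (-61.2, -15.6). A1 meets RV tangentially, so WR is at right angles to RV, so RV runs along (−sin 235°, cos 235°); with |RV| = 25.3, V = (-40.5, -30.2). Then |GV| = |V − G| = 34.0.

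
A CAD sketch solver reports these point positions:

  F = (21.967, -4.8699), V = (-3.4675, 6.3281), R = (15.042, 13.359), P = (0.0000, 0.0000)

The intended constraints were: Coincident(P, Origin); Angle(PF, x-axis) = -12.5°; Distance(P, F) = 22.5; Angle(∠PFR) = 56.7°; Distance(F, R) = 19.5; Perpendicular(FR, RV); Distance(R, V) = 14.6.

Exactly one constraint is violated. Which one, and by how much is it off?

Distance(R, V) = 14.6 — off by 5.20.

P = (0.00, 0.00) ✓; PF at -12.50° ✓; |PF| = 22.50 ✓; ∠PFR = 56.70° ✓; |FR| = 19.50 ✓; ∠(FR, RV) = 90.00° ✓; |RV| = 19.80 ✗.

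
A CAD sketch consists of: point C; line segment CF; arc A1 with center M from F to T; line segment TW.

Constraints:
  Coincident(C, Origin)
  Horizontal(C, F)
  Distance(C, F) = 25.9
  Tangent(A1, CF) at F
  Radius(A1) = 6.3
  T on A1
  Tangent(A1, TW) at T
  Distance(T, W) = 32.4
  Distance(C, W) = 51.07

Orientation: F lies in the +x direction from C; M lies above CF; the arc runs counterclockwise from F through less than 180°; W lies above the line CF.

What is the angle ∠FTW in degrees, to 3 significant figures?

136°

Checks: ∠(MF, FC) = 90.00° ✓; |MT| = 6.300 ✓; ∠(MT, TW) = 90.00° ✓; |TW| = 32.40 ✓; |CW| = 51.07 ✓.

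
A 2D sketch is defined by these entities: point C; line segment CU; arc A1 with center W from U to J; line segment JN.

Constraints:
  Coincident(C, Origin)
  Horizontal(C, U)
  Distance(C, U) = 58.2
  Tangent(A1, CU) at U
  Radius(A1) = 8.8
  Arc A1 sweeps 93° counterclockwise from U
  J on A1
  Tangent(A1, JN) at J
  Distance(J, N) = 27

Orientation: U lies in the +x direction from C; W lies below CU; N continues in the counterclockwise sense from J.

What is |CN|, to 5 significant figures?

62.413

C is at the origin; C and U share the same y with |CU| = 58.2 and U on the +x side, so U = (58.200, 0.0000). Tangency of A1 to CU means the radius WU is perpendicular to CU, so W = U + (0, -8.8) = (58.200, -8.8000). On A1, U sits at bearing 90° from W; a 93° counterclockwise sweep puts J at bearing 183°, so J = W + 8.8·(cos 183°, sin 183°) = (49.412, -9.2606). Since A1 is tangent to JN there, WJ ⟂ JN, so JN runs along (−sin 183°, cos 183°); with |JN| = 27.0, N = (50.825, -36.224). Then |CN| = |N − C| = 62.413.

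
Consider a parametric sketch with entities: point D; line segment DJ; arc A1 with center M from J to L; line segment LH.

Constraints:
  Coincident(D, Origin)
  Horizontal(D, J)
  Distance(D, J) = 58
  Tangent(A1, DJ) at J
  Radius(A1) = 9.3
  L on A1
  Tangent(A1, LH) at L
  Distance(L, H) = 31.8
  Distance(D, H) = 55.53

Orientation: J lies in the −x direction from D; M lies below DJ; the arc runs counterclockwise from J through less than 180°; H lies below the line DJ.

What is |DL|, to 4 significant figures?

66.28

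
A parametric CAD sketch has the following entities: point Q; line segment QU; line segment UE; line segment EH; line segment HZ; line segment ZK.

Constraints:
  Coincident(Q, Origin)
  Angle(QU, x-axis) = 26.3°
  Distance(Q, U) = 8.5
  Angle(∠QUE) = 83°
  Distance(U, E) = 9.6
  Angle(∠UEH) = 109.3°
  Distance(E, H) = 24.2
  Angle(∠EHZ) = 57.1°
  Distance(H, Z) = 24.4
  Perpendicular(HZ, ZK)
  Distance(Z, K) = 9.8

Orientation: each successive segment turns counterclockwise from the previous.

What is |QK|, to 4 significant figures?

4.924

Q is at the origin; QU runs at 26.3° with length 8.5, so U = (7.620, 3.766). ∠QUE = 83.0° gives UE at 123.3° from the x-axis; with |UE| = 9.6, E = (2.350, 11.79). ∠UEH = 109.3° gives EH at -166.0° from the x-axis; with |EH| = 24.2, H = (-21.13, 5.935). ∠EHZ = 57.1° gives HZ at -43.10° from the x-axis; with |HZ| = 24.4, Z = (-3.316, -10.74). The perpendicularity gives ZK at right angles to HZ, so ZK runs at 46.90°; with |ZK| = 9.8, K = (3.380, -3.581). Then |QK| = |K − Q| = 4.924.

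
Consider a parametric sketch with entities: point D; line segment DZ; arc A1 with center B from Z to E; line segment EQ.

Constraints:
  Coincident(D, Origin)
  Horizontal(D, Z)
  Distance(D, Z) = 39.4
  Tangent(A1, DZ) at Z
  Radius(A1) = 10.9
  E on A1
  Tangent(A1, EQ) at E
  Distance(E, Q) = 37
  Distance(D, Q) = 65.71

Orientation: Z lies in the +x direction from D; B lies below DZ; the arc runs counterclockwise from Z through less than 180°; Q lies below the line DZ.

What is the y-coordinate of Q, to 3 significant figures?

-49.3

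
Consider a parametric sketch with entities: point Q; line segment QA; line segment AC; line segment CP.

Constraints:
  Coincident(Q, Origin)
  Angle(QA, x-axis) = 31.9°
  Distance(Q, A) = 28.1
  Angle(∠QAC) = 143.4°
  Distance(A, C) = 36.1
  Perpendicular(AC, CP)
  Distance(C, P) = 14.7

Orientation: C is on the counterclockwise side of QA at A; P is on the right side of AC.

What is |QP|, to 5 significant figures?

66.560

∠QAC = 143.4°, so AC runs at 31.9° + (180° − 143.4°) = 68.500° from the x-axis; with |AC| = 36.1, C = A + 36.1·(cos 68.500°, sin 68.500°) = (37.087, 48.437). AC is perpendicular to CP; with |CP| = 14.7 on the right of AC, P = C + 14.7·(0.93042, -0.36650) = (50.764, 43.050). Then |QP| = |P − Q| = 66.560.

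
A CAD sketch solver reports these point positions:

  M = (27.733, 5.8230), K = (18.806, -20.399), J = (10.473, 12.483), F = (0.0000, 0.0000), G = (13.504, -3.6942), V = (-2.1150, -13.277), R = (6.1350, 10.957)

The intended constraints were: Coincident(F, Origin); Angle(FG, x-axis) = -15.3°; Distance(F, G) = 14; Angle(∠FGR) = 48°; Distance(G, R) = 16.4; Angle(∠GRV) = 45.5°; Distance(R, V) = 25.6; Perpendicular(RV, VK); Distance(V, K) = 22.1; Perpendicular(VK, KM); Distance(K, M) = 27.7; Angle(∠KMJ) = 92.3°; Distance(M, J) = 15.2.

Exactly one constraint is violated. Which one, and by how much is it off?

Distance(M, J) = 15.2 — off by 3.30.

F = (0.00, 0.00) ✓; FG at -15.30° ✓; |FG| = 14.00 ✓; ∠FGR = 48.00° ✓; |GR| = 16.40 ✓; ∠GRV = 45.50° ✓; |RV| = 25.60 ✓; ∠(RV, VK) = 90.00° ✓; |VK| = 22.10 ✓; ∠(VK, KM) = 90.00° ✓; |KM| = 27.70 ✓; ∠KMJ = 92.30° ✓; |MJ| = 18.50 ✗.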